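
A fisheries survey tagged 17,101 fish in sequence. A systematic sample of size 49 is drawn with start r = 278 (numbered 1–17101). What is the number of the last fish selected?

17030

k = 17101/49 = 349
49th selection = r + (49−1)·k = 278 + 48×349 = 278 + 16752 = 17030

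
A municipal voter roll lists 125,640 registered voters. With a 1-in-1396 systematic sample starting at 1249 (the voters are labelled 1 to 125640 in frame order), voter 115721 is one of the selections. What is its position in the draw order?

83

k = 1396
position = (115721 − 1249)/1396 + 1 = 114472/1396 + 1 = 82 + 1 = 83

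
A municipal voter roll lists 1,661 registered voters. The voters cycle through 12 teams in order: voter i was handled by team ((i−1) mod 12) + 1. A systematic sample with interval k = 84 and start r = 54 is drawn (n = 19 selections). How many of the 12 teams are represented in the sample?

Consecutive selections differ by k = 84, so their team numbers differ by 84 mod 12 = 0.
gcd(84, 12) = 12, so the sample visits 12/12 = 1 distinct residues mod 12.
Start 54 is team 6; the teams hit are 6.

1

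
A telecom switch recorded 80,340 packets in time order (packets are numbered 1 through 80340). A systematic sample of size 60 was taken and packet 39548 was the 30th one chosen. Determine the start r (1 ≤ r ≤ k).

717

k = 80340/60 = 1339
r = 39548 − (30−1)×1339 = 39548 − 38831 = 717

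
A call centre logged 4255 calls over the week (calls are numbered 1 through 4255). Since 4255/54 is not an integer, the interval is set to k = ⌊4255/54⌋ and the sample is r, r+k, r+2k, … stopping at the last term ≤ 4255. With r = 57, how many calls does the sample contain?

54

k = ⌊4255/54⌋ = 78
Achieved size = ⌊(4255 − 57)/78⌋ + 1 = ⌊4198/78⌋ + 1 = 53 + 1 = 54
(last selection: 57 + 53×78 = 4191 ≤ 4255; next would be 4269 > 4255)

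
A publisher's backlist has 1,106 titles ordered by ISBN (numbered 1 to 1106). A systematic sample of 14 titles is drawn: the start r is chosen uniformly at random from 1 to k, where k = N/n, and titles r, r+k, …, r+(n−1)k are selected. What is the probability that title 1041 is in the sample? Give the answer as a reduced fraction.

1/79

k = 1106/14 = 79.
Title 1041 is selected iff r ≡ 1041 (mod 79); exactly one such r in {1,…,79}.
Inclusion probability = 1/79.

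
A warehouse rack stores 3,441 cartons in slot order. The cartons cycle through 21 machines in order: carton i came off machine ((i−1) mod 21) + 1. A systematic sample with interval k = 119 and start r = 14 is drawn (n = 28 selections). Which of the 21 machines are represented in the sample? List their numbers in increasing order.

Consecutive selections differ by k = 119, so their machine numbers differ by 119 mod 21 = 14.
gcd(119, 21) = 7, so the sample visits 21/7 = 3 distinct residues mod 21.
Start 14 is machine 14; the machines hit are 7, 14, 21.

7, 14, 21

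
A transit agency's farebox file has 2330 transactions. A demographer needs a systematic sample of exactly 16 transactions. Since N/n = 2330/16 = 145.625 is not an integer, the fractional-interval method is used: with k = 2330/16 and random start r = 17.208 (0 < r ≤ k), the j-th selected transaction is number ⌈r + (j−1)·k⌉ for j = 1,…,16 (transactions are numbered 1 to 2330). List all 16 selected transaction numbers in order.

j=1: r + 0k = 17.208 → ⌈·⌉ = 18
j=2: r + 1k = 162.833 → ⌈·⌉ = 163
j=3: r + 2k = 308.458 → ⌈·⌉ = 309
j=4: r + 3k = 454.083 → ⌈·⌉ = 455
j=5: r + 4k = 599.708 → ⌈·⌉ = 600
j=6: r + 5k = 745.333 → ⌈·⌉ = 746
j=7: r + 6k = 890.958 → ⌈·⌉ = 891
j=8: r + 7k = 1036.583 → ⌈·⌉ = 1037
j=9: r + 8k = 1182.208 → ⌈·⌉ = 1183
j=10: r + 9k = 1327.833 → ⌈·⌉ = 1328
j=11: r + 10k = 1473.458 → ⌈·⌉ = 1474
j=12: r + 11k = 1619.083 → ⌈·⌉ = 1620
j=13: r + 12k = 1764.708 → ⌈·⌉ = 1765
j=14: r + 13k = 1910.333 → ⌈·⌉ = 1911
j=15: r + 14k = 2055.958 → ⌈·⌉ = 2056
j=16: r + 15k = 2201.583 → ⌈·⌉ = 2202

18, 163, 309, 455, 600, 746, 891, 1037, 1183, 1328, 1474, 1620, 1765, 1911, 2056, 2202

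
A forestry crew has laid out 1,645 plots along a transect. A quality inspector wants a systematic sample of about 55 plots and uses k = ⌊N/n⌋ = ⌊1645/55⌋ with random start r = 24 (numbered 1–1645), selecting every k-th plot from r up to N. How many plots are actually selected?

k = ⌊1645/55⌋ = 29
Achieved size = ⌊(1645 − 24)/29⌋ + 1 = ⌊1621/29⌋ + 1 = 55 + 1 = 56
(last selection: 24 + 55×29 = 1619 ≤ 1645; next would be 1648 > 1645)

56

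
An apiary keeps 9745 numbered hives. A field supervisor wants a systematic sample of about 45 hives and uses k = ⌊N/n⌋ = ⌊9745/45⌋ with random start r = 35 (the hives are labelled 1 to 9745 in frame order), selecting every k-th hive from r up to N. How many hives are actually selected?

k = ⌊9745/45⌋ = 216
Achieved size = ⌊(9745 − 35)/216⌋ + 1 = ⌊9710/216⌋ + 1 = 44 + 1 = 45
(last selection: 35 + 44×216 = 9539 ≤ 9745; next would be 9755 > 9745)

45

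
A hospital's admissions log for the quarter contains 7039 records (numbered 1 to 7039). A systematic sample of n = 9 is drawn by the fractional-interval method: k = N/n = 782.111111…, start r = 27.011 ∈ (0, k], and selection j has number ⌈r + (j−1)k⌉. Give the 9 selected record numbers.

28, 810, 1592, 2374, 3156, 3938, 4720, 5502, 6284

j=1: r + 0k = 27.011 → ⌈·⌉ = 28
j=2: r + 1k = 809.122111… → ⌈·⌉ = 810
j=3: r + 2k = 1591.233222… → ⌈·⌉ = 1592
j=4: r + 3k = 2373.344333… → ⌈·⌉ = 2374
j=5: r + 4k = 3155.455444… → ⌈·⌉ = 3156
j=6: r + 5k = 3937.566555… → ⌈·⌉ = 3938
j=7: r + 6k = 4719.677666… → ⌈·⌉ = 4720
j=8: r + 7k = 5501.788777… → ⌈·⌉ = 5502
j=9: r + 8k = 6283.899888… → ⌈·⌉ = 6284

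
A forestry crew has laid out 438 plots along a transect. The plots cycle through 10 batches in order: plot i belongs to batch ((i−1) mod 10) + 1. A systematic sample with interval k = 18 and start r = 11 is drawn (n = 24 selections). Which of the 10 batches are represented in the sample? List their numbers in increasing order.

Consecutive selections differ by k = 18, so their batch numbers differ by 18 mod 10 = 8.
gcd(18, 10) = 2, so the sample visits 10/2 = 5 distinct residues mod 10.
Start 11 is batch 1; the batches hit are 1, 3, 5, 7, 9.

1, 3, 5, 7, 9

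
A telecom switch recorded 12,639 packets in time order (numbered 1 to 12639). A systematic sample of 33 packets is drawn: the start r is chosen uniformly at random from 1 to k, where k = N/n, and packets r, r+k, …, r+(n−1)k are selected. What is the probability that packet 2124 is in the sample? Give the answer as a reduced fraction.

1/383

k = 12639/33 = 383.
Packet 2124 is selected iff r ≡ 2124 (mod 383); exactly one such r in {1,…,383}.
Inclusion probability = 1/383.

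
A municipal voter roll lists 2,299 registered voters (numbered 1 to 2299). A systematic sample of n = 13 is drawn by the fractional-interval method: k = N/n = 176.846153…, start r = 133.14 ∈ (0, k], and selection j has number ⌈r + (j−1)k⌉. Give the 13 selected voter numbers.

134, 310, 487, 664, 841, 1018, 1195, 1372, 1548, 1725, 1902, 2079, 2256

j=1: r + 0k = 133.14 → ⌈·⌉ = 134
j=2: r + 1k = 309.986153… → ⌈·⌉ = 310
j=3: r + 2k = 486.832307… → ⌈·⌉ = 487
j=4: r + 3k = 663.678461… → ⌈·⌉ = 664
j=5: r + 4k = 840.524615… → ⌈·⌉ = 841
j=6: r + 5k = 1017.370769… → ⌈·⌉ = 1018
j=7: r + 6k = 1194.216923… → ⌈·⌉ = 1195
j=8: r + 7k = 1371.063076… → ⌈·⌉ = 1372
j=9: r + 8k = 1547.909230… → ⌈·⌉ = 1548
j=10: r + 9k = 1724.755384… → ⌈·⌉ = 1725
j=11: r + 10k = 1901.601538… → ⌈·⌉ = 1902
j=12: r + 11k = 2078.447692… → ⌈·⌉ = 2079
j=13: r + 12k = 2255.293846… → ⌈·⌉ = 2256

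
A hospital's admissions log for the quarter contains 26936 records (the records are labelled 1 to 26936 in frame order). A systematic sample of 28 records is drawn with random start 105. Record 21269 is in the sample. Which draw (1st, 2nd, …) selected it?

k = 26936/28 = 962
position = (21269 − 105)/962 + 1 = 21164/962 + 1 = 22 + 1 = 23

23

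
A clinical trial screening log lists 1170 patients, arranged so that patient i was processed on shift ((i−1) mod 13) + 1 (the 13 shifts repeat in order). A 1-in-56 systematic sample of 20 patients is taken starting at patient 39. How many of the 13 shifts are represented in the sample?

Consecutive selections differ by k = 56, so their shift numbers differ by 56 mod 13 = 4.
gcd(56, 13) = 1, so the sample visits 13/1 = 13 distinct residues mod 13.
Start 39 is shift 13; the shifts hit are 1, 2, 3, 4, 5, 6, 7, 8, 9, 10, 11, 12, 13.

13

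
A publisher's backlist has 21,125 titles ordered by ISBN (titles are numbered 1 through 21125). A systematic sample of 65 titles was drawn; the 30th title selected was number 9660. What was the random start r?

k = 21125/65 = 325
r = 9660 − (30−1)×325 = 9660 − 9425 = 235

235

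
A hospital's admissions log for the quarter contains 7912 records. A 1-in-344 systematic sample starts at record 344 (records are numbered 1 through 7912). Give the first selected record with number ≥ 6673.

6880

k = 344
Steps past start: ⌈(6673 − 344)/344⌉ = ⌈6329/344⌉ = 19
Selected record: 344 + 19×344 = 6880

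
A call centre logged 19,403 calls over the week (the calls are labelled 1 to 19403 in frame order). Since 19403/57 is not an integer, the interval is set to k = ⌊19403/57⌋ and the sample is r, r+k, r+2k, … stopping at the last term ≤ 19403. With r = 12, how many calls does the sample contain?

k = ⌊19403/57⌋ = 340
Achieved size = ⌊(19403 − 12)/340⌋ + 1 = ⌊19391/340⌋ + 1 = 57 + 1 = 58
(last selection: 12 + 57×340 = 19392 ≤ 19403; next would be 19732 > 19403)

58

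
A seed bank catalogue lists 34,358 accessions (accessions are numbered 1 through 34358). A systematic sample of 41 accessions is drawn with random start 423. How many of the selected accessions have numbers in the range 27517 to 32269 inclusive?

k = 34358/41 = 838
First selection ≥ 27517: 423 + ⌈(27517−423)/838⌉·838 = 423 + 33×838 = 28077
Last selection ≤ 32269: 423 + ⌊(32269−423)/838⌋·838 = 423 + 38×838 = 32267
Count = 38 − 33 + 1 = 6

6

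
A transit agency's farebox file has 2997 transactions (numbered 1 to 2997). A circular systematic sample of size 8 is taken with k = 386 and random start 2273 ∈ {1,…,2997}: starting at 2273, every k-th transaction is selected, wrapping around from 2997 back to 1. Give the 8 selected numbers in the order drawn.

2273, 2659, 48, 434, 820, 1206, 1592, 1978

Selection 1: 2273
Selection 2: 2273 + 386 = 2659
Selection 3: 2659 + 386 = 3045 → 3045 − 2997 = 48
Selection 4: 48 + 386 = 434
Selection 5: 434 + 386 = 820
Selection 6: 820 + 386 = 1206
Selection 7: 1206 + 386 = 1592
Selection 8: 1592 + 386 = 1978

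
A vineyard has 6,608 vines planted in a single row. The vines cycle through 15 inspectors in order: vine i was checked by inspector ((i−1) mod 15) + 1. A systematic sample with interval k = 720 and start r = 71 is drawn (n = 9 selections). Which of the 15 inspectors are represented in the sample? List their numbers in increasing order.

Consecutive selections differ by k = 720, so their inspector numbers differ by 720 mod 15 = 0.
gcd(720, 15) = 15, so the sample visits 15/15 = 1 distinct residues mod 15.
Start 71 is inspector 11; the inspectors hit are 11.

11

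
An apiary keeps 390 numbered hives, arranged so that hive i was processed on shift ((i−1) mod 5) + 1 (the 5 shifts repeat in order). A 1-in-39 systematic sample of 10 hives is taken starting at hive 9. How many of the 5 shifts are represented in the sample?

5

Consecutive selections differ by k = 39, so their shift numbers differ by 39 mod 5 = 4.
gcd(39, 5) = 1, so the sample visits 5/1 = 5 distinct residues mod 5.
Start 9 is shift 4; the shifts hit are 1, 2, 3, 4, 5.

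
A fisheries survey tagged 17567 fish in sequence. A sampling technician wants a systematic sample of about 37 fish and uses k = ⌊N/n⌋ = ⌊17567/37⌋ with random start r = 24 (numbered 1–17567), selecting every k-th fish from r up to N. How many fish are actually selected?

38

k = ⌊17567/37⌋ = 474
Achieved size = ⌊(17567 − 24)/474⌋ + 1 = ⌊17543/474⌋ + 1 = 37 + 1 = 38
(last selection: 24 + 37×474 = 17562 ≤ 17567; next would be 18036 > 17567)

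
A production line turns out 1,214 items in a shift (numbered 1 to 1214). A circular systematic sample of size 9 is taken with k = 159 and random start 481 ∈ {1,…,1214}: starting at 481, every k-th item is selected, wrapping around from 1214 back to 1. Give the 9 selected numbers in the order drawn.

481, 640, 799, 958, 1117, 62, 221, 380, 539

Selection 1: 481
Selection 2: 481 + 159 = 640
Selection 3: 640 + 159 = 799
Selection 4: 799 + 159 = 958
Selection 5: 958 + 159 = 1117
Selection 6: 1117 + 159 = 1276 → 1276 − 1214 = 62
Selection 7: 62 + 159 = 221
Selection 8: 221 + 159 = 380
Selection 9: 380 + 159 = 539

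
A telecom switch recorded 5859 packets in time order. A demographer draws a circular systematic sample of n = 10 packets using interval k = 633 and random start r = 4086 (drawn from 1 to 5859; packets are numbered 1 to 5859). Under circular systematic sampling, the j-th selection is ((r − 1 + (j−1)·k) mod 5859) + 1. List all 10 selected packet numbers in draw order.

Selection 1: 4086
Selection 2: 4086 + 633 = 4719
Selection 3: 4719 + 633 = 5352
Selection 4: 5352 + 633 = 5985 → 5985 − 5859 = 126
Selection 5: 126 + 633 = 759
Selection 6: 759 + 633 = 1392
Selection 7: 1392 + 633 = 2025
Selection 8: 2025 + 633 = 2658
Selection 9: 2658 + 633 = 3291
Selection 10: 3291 + 633 = 3924

4086, 4719, 5352, 126, 759, 1392, 2025, 2658, 3291, 3924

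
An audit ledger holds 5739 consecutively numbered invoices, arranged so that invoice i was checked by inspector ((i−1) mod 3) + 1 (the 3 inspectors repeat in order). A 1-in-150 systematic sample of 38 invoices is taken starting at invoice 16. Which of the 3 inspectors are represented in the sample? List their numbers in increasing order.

Consecutive selections differ by k = 150, so their inspector numbers differ by 150 mod 3 = 0.
gcd(150, 3) = 3, so the sample visits 3/3 = 1 distinct residues mod 3.
Start 16 is inspector 1; the inspectors hit are 1.

1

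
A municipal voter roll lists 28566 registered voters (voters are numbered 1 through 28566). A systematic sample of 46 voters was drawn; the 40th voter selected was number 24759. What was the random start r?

k = 28566/46 = 621
r = 24759 − (40−1)×621 = 24759 − 24219 = 540

540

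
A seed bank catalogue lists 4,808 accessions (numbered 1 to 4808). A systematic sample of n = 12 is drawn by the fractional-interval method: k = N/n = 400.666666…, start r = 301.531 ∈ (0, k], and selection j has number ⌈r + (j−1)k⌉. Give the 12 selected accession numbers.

j=1: r + 0k = 301.531 → ⌈·⌉ = 302
j=2: r + 1k = 702.197666… → ⌈·⌉ = 703
j=3: r + 2k = 1102.864333… → ⌈·⌉ = 1103
j=4: r + 3k = 1503.531 → ⌈·⌉ = 1504
j=5: r + 4k = 1904.197666… → ⌈·⌉ = 1905
j=6: r + 5k = 2304.864333… → ⌈·⌉ = 2305
j=7: r + 6k = 2705.531 → ⌈·⌉ = 2706
j=8: r + 7k = 3106.197666… → ⌈·⌉ = 3107
j=9: r + 8k = 3506.864333… → ⌈·⌉ = 3507
j=10: r + 9k = 3907.531 → ⌈·⌉ = 3908
j=11: r + 10k = 4308.197666… → ⌈·⌉ = 4309
j=12: r + 11k = 4708.864333… → ⌈·⌉ = 4709

302, 703, 1103, 1504, 1905, 2305, 2706, 3107, 3507, 3908, 4309, 4709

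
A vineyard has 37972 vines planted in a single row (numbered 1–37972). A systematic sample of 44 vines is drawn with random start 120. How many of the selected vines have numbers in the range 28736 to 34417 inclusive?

6

k = 37972/44 = 863
First selection ≥ 28736: 120 + ⌈(28736−120)/863⌉·863 = 120 + 34×863 = 29462
Last selection ≤ 34417: 120 + ⌊(34417−120)/863⌋·863 = 120 + 39×863 = 33777
Count = 39 − 34 + 1 = 6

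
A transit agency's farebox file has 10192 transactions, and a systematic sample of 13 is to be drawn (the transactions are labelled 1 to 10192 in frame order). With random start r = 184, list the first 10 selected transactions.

k = N/n = 10192/13 = 784
transaction 1: 184
transaction 2: 184 + 784 = 968
transaction 3: 968 + 784 = 1752
transaction 4: 1752 + 784 = 2536
transaction 5: 2536 + 784 = 3320
transaction 6: 3320 + 784 = 4104
transaction 7: 4104 + 784 = 4888
transaction 8: 4888 + 784 = 5672
transaction 9: 5672 + 784 = 6456
transaction 10: 6456 + 784 = 7240

184, 968, 1752, 2536, 3320, 4104, 4888, 5672, 6456, 7240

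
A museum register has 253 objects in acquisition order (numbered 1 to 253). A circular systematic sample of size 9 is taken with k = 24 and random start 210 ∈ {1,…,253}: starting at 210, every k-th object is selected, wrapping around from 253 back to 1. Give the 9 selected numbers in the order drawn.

Selection 1: 210
Selection 2: 210 + 24 = 234
Selection 3: 234 + 24 = 258 → 258 − 253 = 5
Selection 4: 5 + 24 = 29
Selection 5: 29 + 24 = 53
Selection 6: 53 + 24 = 77
Selection 7: 77 + 24 = 101
Selection 8: 101 + 24 = 125
Selection 9: 125 + 24 = 149

210, 234, 5, 29, 53, 77, 101, 125, 149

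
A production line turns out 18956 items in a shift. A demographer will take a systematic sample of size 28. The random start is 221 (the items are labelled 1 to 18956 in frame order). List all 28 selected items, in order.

k = N/n = 18956/28 = 677
item 1: 221
item 2: 221 + 677 = 898
item 3: 898 + 677 = 1575
item 4: 1575 + 677 = 2252
item 5: 2252 + 677 = 2929
item 6: 2929 + 677 = 3606
item 7: 3606 + 677 = 4283
item 8: 4283 + 677 = 4960
item 9: 4960 + 677 = 5637
item 10: 5637 + 677 = 6314
item 11: 6314 + 677 = 6991
item 12: 6991 + 677 = 7668
item 13: 7668 + 677 = 8345
item 14: 8345 + 677 = 9022
item 15: 9022 + 677 = 9699
item 16: 9699 + 677 = 10376
item 17: 10376 + 677 = 11053
item 18: 11053 + 677 = 11730
item 19: 11730 + 677 = 12407
item 20: 12407 + 677 = 13084
item 21: 13084 + 677 = 13761
item 22: 13761 + 677 = 14438
item 23: 14438 + 677 = 15115
item 24: 15115 + 677 = 15792
item 25: 15792 + 677 = 16469
item 26: 16469 + 677 = 17146
item 27: 17146 + 677 = 17823
item 28: 17823 + 677 = 18500

221, 898, 1575, 2252, 2929, 3606, 4283, 4960, 5637, 6314, 6991, 7668, 8345, 9022, 9699, 10376, 11053, 11730, 12407, 13084, 13761, 14438, 15115, 15792, 16469, 17146, 17823, 18500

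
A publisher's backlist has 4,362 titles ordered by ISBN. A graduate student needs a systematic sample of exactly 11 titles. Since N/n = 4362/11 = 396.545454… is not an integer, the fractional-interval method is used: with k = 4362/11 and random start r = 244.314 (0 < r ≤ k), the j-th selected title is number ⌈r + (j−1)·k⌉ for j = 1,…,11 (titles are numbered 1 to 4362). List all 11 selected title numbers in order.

245, 641, 1038, 1434, 1831, 2228, 2624, 3021, 3417, 3814, 4210

j=1: r + 0k = 244.314 → ⌈·⌉ = 245
j=2: r + 1k = 640.859454… → ⌈·⌉ = 641
j=3: r + 2k = 1037.404909… → ⌈·⌉ = 1038
j=4: r + 3k = 1433.950363… → ⌈·⌉ = 1434
j=5: r + 4k = 1830.495818… → ⌈·⌉ = 1831
j=6: r + 5k = 2227.041272… → ⌈·⌉ = 2228
j=7: r + 6k = 2623.586727… → ⌈·⌉ = 2624
j=8: r + 7k = 3020.132181… → ⌈·⌉ = 3021
j=9: r + 8k = 3416.677636… → ⌈·⌉ = 3417
j=10: r + 9k = 3813.223090… → ⌈·⌉ = 3814
j=11: r + 10k = 4209.768545… → ⌈·⌉ = 4210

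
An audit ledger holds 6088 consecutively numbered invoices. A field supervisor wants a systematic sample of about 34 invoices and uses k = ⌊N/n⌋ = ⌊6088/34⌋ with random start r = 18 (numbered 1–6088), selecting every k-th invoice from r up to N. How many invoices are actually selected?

34

k = ⌊6088/34⌋ = 179
Achieved size = ⌊(6088 − 18)/179⌋ + 1 = ⌊6070/179⌋ + 1 = 33 + 1 = 34
(last selection: 18 + 33×179 = 5925 ≤ 6088; next would be 6104 > 6088)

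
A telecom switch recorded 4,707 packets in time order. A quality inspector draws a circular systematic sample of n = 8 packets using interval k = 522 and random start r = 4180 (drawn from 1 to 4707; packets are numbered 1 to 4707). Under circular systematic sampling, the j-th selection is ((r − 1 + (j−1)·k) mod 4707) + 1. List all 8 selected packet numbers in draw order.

Selection 1: 4180
Selection 2: 4180 + 522 = 4702
Selection 3: 4702 + 522 = 5224 → 5224 − 4707 = 517
Selection 4: 517 + 522 = 1039
Selection 5: 1039 + 522 = 1561
Selection 6: 1561 + 522 = 2083
Selection 7: 2083 + 522 = 2605
Selection 8: 2605 + 522 = 3127

4180, 4702, 517, 1039, 1561, 2083, 2605, 3127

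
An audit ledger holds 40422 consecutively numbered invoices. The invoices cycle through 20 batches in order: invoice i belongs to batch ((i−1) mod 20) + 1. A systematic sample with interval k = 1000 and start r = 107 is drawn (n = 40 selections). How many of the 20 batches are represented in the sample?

1

Consecutive selections differ by k = 1000, so their batch numbers differ by 1000 mod 20 = 0.
gcd(1000, 20) = 20, so the sample visits 20/20 = 1 distinct residues mod 20.
Start 107 is batch 7; the batches hit are 7.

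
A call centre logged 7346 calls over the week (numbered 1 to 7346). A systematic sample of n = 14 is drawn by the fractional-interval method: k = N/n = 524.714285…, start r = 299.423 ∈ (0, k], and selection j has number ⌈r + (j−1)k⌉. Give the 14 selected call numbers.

j=1: r + 0k = 299.423 → ⌈·⌉ = 300
j=2: r + 1k = 824.137285… → ⌈·⌉ = 825
j=3: r + 2k = 1348.851571… → ⌈·⌉ = 1349
j=4: r + 3k = 1873.565857… → ⌈·⌉ = 1874
j=5: r + 4k = 2398.280142… → ⌈·⌉ = 2399
j=6: r + 5k = 2922.994428… → ⌈·⌉ = 2923
j=7: r + 6k = 3447.708714… → ⌈·⌉ = 3448
j=8: r + 7k = 3972.423 → ⌈·⌉ = 3973
j=9: r + 8k = 4497.137285… → ⌈·⌉ = 4498
j=10: r + 9k = 5021.851571… → ⌈·⌉ = 5022
j=11: r + 10k = 5546.565857… → ⌈·⌉ = 5547
j=12: r + 11k = 6071.280142… → ⌈·⌉ = 6072
j=13: r + 12k = 6595.994428… → ⌈·⌉ = 6596
j=14: r + 13k = 7120.708714… → ⌈·⌉ = 7121

300, 825, 1349, 1874, 2399, 2923, 3448, 3973, 4498, 5022, 5547, 6072, 6596, 7121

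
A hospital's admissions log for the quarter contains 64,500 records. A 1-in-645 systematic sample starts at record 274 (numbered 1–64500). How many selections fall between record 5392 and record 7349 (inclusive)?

k = 645
First selection ≥ 5392: 274 + ⌈(5392−274)/645⌉·645 = 274 + 8×645 = 5434
Last selection ≤ 7349: 274 + ⌊(7349−274)/645⌋·645 = 274 + 10×645 = 6724
Count = 10 − 8 + 1 = 3

3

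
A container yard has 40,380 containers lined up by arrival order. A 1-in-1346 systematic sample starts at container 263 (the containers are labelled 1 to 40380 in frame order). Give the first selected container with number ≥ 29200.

29875

k = 1346
Steps past start: ⌈(29200 − 263)/1346⌉ = ⌈28937/1346⌉ = 22
Selected container: 263 + 22×1346 = 29875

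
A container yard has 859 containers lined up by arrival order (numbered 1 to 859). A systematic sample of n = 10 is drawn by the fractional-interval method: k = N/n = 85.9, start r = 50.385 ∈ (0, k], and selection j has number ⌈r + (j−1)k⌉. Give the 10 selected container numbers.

51, 137, 223, 309, 394, 480, 566, 652, 738, 824

j=1: r + 0k = 50.385 → ⌈·⌉ = 51
j=2: r + 1k = 136.285 → ⌈·⌉ = 137
j=3: r + 2k = 222.185 → ⌈·⌉ = 223
j=4: r + 3k = 308.085 → ⌈·⌉ = 309
j=5: r + 4k = 393.985 → ⌈·⌉ = 394
j=6: r + 5k = 479.885 → ⌈·⌉ = 480
j=7: r + 6k = 565.785 → ⌈·⌉ = 566
j=8: r + 7k = 651.685 → ⌈·⌉ = 652
j=9: r + 8k = 737.585 → ⌈·⌉ = 738
j=10: r + 9k = 823.485 → ⌈·⌉ = 824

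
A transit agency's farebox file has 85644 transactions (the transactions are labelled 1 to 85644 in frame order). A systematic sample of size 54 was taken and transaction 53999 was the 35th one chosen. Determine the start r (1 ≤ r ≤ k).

k = 85644/54 = 1586
r = 53999 − (35−1)×1586 = 53999 − 53924 = 75

75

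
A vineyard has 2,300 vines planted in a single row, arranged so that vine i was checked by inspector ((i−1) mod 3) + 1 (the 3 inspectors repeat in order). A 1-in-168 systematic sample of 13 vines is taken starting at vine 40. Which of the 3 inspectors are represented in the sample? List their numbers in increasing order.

1

Consecutive selections differ by k = 168, so their inspector numbers differ by 168 mod 3 = 0.
gcd(168, 3) = 3, so the sample visits 3/3 = 1 distinct residues mod 3.
Start 40 is inspector 1; the inspectors hit are 1.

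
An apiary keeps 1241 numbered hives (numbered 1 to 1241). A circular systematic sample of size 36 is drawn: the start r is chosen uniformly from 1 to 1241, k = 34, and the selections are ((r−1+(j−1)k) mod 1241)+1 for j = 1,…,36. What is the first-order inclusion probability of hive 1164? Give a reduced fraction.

36/1241

For each position j, as r ranges over 1…1241 the j-th selection hits every hive exactly once, so hive 1164 is selected for exactly 36 of the 1241 starts.
Inclusion probability = 36/1241.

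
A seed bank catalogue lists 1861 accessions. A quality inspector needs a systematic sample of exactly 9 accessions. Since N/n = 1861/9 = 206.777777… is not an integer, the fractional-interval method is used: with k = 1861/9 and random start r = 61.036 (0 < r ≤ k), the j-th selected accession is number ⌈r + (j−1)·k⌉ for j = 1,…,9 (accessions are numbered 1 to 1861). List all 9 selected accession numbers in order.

j=1: r + 0k = 61.036 → ⌈·⌉ = 62
j=2: r + 1k = 267.813777… → ⌈·⌉ = 268
j=3: r + 2k = 474.591555… → ⌈·⌉ = 475
j=4: r + 3k = 681.369333… → ⌈·⌉ = 682
j=5: r + 4k = 888.147111… → ⌈·⌉ = 889
j=6: r + 5k = 1094.924888… → ⌈·⌉ = 1095
j=7: r + 6k = 1301.702666… → ⌈·⌉ = 1302
j=8: r + 7k = 1508.480444… → ⌈·⌉ = 1509
j=9: r + 8k = 1715.258222… → ⌈·⌉ = 1716

62, 268, 475, 682, 889, 1095, 1302, 1509, 1716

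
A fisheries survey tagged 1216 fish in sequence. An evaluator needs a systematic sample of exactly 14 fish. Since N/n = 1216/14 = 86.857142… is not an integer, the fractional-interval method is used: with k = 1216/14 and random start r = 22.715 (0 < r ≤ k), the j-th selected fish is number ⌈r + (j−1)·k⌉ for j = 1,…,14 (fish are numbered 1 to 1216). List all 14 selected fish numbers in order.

j=1: r + 0k = 22.715 → ⌈·⌉ = 23
j=2: r + 1k = 109.572142… → ⌈·⌉ = 110
j=3: r + 2k = 196.429285… → ⌈·⌉ = 197
j=4: r + 3k = 283.286428… → ⌈·⌉ = 284
j=5: r + 4k = 370.143571… → ⌈·⌉ = 371
j=6: r + 5k = 457.000714… → ⌈·⌉ = 458
j=7: r + 6k = 543.857857… → ⌈·⌉ = 544
j=8: r + 7k = 630.715 → ⌈·⌉ = 631
j=9: r + 8k = 717.572142… → ⌈·⌉ = 718
j=10: r + 9k = 804.429285… → ⌈·⌉ = 805
j=11: r + 10k = 891.286428… → ⌈·⌉ = 892
j=12: r + 11k = 978.143571… → ⌈·⌉ = 979
j=13: r + 12k = 1065.000714… → ⌈·⌉ = 1066
j=14: r + 13k = 1151.857857… → ⌈·⌉ = 1152

23, 110, 197, 284, 371, 458, 544, 631, 718, 805, 892, 979, 1066, 1152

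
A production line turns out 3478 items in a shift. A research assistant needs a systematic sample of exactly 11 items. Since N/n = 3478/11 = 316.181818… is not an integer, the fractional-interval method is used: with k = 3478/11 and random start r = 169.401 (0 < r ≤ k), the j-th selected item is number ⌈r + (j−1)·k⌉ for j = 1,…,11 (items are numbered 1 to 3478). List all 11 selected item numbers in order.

j=1: r + 0k = 169.401 → ⌈·⌉ = 170
j=2: r + 1k = 485.582818… → ⌈·⌉ = 486
j=3: r + 2k = 801.764636… → ⌈·⌉ = 802
j=4: r + 3k = 1117.946454… → ⌈·⌉ = 1118
j=5: r + 4k = 1434.128272… → ⌈·⌉ = 1435
j=6: r + 5k = 1750.310090… → ⌈·⌉ = 1751
j=7: r + 6k = 2066.491909… → ⌈·⌉ = 2067
j=8: r + 7k = 2382.673727… → ⌈·⌉ = 2383
j=9: r + 8k = 2698.855545… → ⌈·⌉ = 2699
j=10: r + 9k = 3015.037363… → ⌈·⌉ = 3016
j=11: r + 10k = 3331.219181… → ⌈·⌉ = 3332

170, 486, 802, 1118, 1435, 1751, 2067, 2383, 2699, 3016, 3332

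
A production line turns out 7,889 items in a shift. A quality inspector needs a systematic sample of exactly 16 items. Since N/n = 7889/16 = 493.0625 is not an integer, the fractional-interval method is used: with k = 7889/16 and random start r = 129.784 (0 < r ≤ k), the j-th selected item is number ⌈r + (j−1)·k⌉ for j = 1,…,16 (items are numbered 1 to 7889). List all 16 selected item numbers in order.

130, 623, 1116, 1609, 2103, 2596, 3089, 3582, 4075, 4568, 5061, 5554, 6047, 6540, 7033, 7526

j=1: r + 0k = 129.784 → ⌈·⌉ = 130
j=2: r + 1k = 622.8465 → ⌈·⌉ = 623
j=3: r + 2k = 1115.909 → ⌈·⌉ = 1116
j=4: r + 3k = 1608.9715 → ⌈·⌉ = 1609
j=5: r + 4k = 2102.034 → ⌈·⌉ = 2103
j=6: r + 5k = 2595.0965 → ⌈·⌉ = 2596
j=7: r + 6k = 3088.159 → ⌈·⌉ = 3089
j=8: r + 7k = 3581.2215 → ⌈·⌉ = 3582
j=9: r + 8k = 4074.284 → ⌈·⌉ = 4075
j=10: r + 9k = 4567.3465 → ⌈·⌉ = 4568
j=11: r + 10k = 5060.409 → ⌈·⌉ = 5061
j=12: r + 11k = 5553.4715 → ⌈·⌉ = 5554
j=13: r + 12k = 6046.534 → ⌈·⌉ = 6047
j=14: r + 13k = 6539.5965 → ⌈·⌉ = 6540
j=15: r + 14k = 7032.659 → ⌈·⌉ = 7033
j=16: r + 15k = 7525.7215 → ⌈·⌉ = 7526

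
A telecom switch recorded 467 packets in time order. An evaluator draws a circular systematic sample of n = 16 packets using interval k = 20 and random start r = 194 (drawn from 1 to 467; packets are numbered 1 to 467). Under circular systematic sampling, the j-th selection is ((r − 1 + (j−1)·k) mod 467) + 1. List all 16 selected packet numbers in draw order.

Selection 1: 194
Selection 2: 194 + 20 = 214
Selection 3: 214 + 20 = 234
Selection 4: 234 + 20 = 254
Selection 5: 254 + 20 = 274
Selection 6: 274 + 20 = 294
Selection 7: 294 + 20 = 314
Selection 8: 314 + 20 = 334
Selection 9: 334 + 20 = 354
Selection 10: 354 + 20 = 374
Selection 11: 374 + 20 = 394
Selection 12: 394 + 20 = 414
Selection 13: 414 + 20 = 434
Selection 14: 434 + 20 = 454
Selection 15: 454 + 20 = 474 → 474 − 467 = 7
Selection 16: 7 + 20 = 27

194, 214, 234, 254, 274, 294, 314, 334, 354, 374, 394, 414, 434, 454, 7, 27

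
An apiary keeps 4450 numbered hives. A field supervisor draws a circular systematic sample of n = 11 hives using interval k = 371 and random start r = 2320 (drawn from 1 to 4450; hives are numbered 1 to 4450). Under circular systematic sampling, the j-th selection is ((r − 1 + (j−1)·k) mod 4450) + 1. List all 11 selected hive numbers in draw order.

2320, 2691, 3062, 3433, 3804, 4175, 96, 467, 838, 1209, 1580

Selection 1: 2320
Selection 2: 2320 + 371 = 2691
Selection 3: 2691 + 371 = 3062
Selection 4: 3062 + 371 = 3433
Selection 5: 3433 + 371 = 3804
Selection 6: 3804 + 371 = 4175
Selection 7: 4175 + 371 = 4546 → 4546 − 4450 = 96
Selection 8: 96 + 371 = 467
Selection 9: 467 + 371 = 838
Selection 10: 838 + 371 = 1209
Selection 11: 1209 + 371 = 1580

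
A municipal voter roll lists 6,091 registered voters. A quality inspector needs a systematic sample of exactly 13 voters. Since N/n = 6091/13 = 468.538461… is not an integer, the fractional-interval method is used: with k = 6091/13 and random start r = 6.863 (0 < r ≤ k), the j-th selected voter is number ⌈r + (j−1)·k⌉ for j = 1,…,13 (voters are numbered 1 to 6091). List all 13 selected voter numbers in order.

7, 476, 944, 1413, 1882, 2350, 2819, 3287, 3756, 4224, 4693, 5161, 5630

j=1: r + 0k = 6.863 → ⌈·⌉ = 7
j=2: r + 1k = 475.401461… → ⌈·⌉ = 476
j=3: r + 2k = 943.939923… → ⌈·⌉ = 944
j=4: r + 3k = 1412.478384… → ⌈·⌉ = 1413
j=5: r + 4k = 1881.016846… → ⌈·⌉ = 1882
j=6: r + 5k = 2349.555307… → ⌈·⌉ = 2350
j=7: r + 6k = 2818.093769… → ⌈·⌉ = 2819
j=8: r + 7k = 3286.632230… → ⌈·⌉ = 3287
j=9: r + 8k = 3755.170692… → ⌈·⌉ = 3756
j=10: r + 9k = 4223.709153… → ⌈·⌉ = 4224
j=11: r + 10k = 4692.247615… → ⌈·⌉ = 4693
j=12: r + 11k = 5160.786076… → ⌈·⌉ = 5161
j=13: r + 12k = 5629.324538… → ⌈·⌉ = 5630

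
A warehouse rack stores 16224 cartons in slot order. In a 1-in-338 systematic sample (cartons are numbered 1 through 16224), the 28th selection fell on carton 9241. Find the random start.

115

k = 338
r = 9241 − (28−1)×338 = 9241 − 9126 = 115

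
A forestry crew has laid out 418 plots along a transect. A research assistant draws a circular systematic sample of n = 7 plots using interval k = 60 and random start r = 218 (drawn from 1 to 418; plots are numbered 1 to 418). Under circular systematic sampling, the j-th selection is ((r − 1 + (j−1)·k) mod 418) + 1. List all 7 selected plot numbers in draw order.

218, 278, 338, 398, 40, 100, 160

Selection 1: 218
Selection 2: 218 + 60 = 278
Selection 3: 278 + 60 = 338
Selection 4: 338 + 60 = 398
Selection 5: 398 + 60 = 458 → 458 − 418 = 40
Selection 6: 40 + 60 = 100
Selection 7: 100 + 60 = 160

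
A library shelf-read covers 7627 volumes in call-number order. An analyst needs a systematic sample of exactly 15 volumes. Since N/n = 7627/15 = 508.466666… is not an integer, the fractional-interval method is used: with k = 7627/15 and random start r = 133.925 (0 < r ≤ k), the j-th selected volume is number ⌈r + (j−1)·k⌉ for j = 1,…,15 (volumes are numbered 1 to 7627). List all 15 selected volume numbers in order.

134, 643, 1151, 1660, 2168, 2677, 3185, 3694, 4202, 4711, 5219, 5728, 6236, 6744, 7253

j=1: r + 0k = 133.925 → ⌈·⌉ = 134
j=2: r + 1k = 642.391666… → ⌈·⌉ = 643
j=3: r + 2k = 1150.858333… → ⌈·⌉ = 1151
j=4: r + 3k = 1659.325 → ⌈·⌉ = 1660
j=5: r + 4k = 2167.791666… → ⌈·⌉ = 2168
j=6: r + 5k = 2676.258333… → ⌈·⌉ = 2677
j=7: r + 6k = 3184.725 → ⌈·⌉ = 3185
j=8: r + 7k = 3693.191666… → ⌈·⌉ = 3694
j=9: r + 8k = 4201.658333… → ⌈·⌉ = 4202
j=10: r + 9k = 4710.125 → ⌈·⌉ = 4711
j=11: r + 10k = 5218.591666… → ⌈·⌉ = 5219
j=12: r + 11k = 5727.058333… → ⌈·⌉ = 5728
j=13: r + 12k = 6235.525 → ⌈·⌉ = 6236
j=14: r + 13k = 6743.991666… → ⌈·⌉ = 6744
j=15: r + 14k = 7252.458333… → ⌈·⌉ = 7253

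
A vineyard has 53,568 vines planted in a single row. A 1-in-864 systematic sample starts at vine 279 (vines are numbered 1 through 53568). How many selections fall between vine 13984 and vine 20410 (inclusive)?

8

k = 864
First selection ≥ 13984: 279 + ⌈(13984−279)/864⌉·864 = 279 + 16×864 = 14103
Last selection ≤ 20410: 279 + ⌊(20410−279)/864⌋·864 = 279 + 23×864 = 20151
Count = 23 − 16 + 1 = 8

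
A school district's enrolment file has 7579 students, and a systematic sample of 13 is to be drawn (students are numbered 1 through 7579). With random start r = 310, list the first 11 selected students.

k = N/n = 7579/13 = 583
student 1: 310
student 2: 310 + 583 = 893
student 3: 893 + 583 = 1476
student 4: 1476 + 583 = 2059
student 5: 2059 + 583 = 2642
student 6: 2642 + 583 = 3225
student 7: 3225 + 583 = 3808
student 8: 3808 + 583 = 4391
student 9: 4391 + 583 = 4974
student 10: 4974 + 583 = 5557
student 11: 5557 + 583 = 6140

310, 893, 1476, 2059, 2642, 3225, 3808, 4391, 4974, 5557, 6140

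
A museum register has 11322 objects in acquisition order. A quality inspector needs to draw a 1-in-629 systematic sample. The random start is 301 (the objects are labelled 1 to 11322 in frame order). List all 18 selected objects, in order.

object 1: 301
object 2: 301 + 629 = 930
object 3: 930 + 629 = 1559
object 4: 1559 + 629 = 2188
object 5: 2188 + 629 = 2817
object 6: 2817 + 629 = 3446
object 7: 3446 + 629 = 4075
object 8: 4075 + 629 = 4704
object 9: 4704 + 629 = 5333
object 10: 5333 + 629 = 5962
object 11: 5962 + 629 = 6591
object 12: 6591 + 629 = 7220
object 13: 7220 + 629 = 7849
object 14: 7849 + 629 = 8478
object 15: 8478 + 629 = 9107
object 16: 9107 + 629 = 9736
object 17: 9736 + 629 = 10365
object 18: 10365 + 629 = 10994

301, 930, 1559, 2188, 2817, 3446, 4075, 4704, 5333, 5962, 6591, 7220, 7849, 8478, 9107, 9736, 10365, 10994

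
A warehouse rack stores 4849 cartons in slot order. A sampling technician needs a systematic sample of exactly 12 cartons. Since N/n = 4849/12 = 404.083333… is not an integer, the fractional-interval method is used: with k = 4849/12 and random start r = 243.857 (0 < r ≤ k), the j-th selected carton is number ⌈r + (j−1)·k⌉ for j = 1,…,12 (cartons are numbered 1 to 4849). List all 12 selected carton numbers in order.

244, 648, 1053, 1457, 1861, 2265, 2669, 3073, 3477, 3881, 4285, 4689

j=1: r + 0k = 243.857 → ⌈·⌉ = 244
j=2: r + 1k = 647.940333… → ⌈·⌉ = 648
j=3: r + 2k = 1052.023666… → ⌈·⌉ = 1053
j=4: r + 3k = 1456.107 → ⌈·⌉ = 1457
j=5: r + 4k = 1860.190333… → ⌈·⌉ = 1861
j=6: r + 5k = 2264.273666… → ⌈·⌉ = 2265
j=7: r + 6k = 2668.357 → ⌈·⌉ = 2669
j=8: r + 7k = 3072.440333… → ⌈·⌉ = 3073
j=9: r + 8k = 3476.523666… → ⌈·⌉ = 3477
j=10: r + 9k = 3880.607 → ⌈·⌉ = 3881
j=11: r + 10k = 4284.690333… → ⌈·⌉ = 4285
j=12: r + 11k = 4688.773666… → ⌈·⌉ = 4689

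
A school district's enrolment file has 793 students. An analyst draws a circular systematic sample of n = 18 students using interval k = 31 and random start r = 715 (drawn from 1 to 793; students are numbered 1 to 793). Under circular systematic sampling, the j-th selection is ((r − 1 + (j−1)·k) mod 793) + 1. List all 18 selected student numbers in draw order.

715, 746, 777, 15, 46, 77, 108, 139, 170, 201, 232, 263, 294, 325, 356, 387, 418, 449

Selection 1: 715
Selection 2: 715 + 31 = 746
Selection 3: 746 + 31 = 777
Selection 4: 777 + 31 = 808 → 808 − 793 = 15
Selection 5: 15 + 31 = 46
Selection 6: 46 + 31 = 77
Selection 7: 77 + 31 = 108
Selection 8: 108 + 31 = 139
Selection 9: 139 + 31 = 170
Selection 10: 170 + 31 = 201
Selection 11: 201 + 31 = 232
Selection 12: 232 + 31 = 263
Selection 13: 263 + 31 = 294
Selection 14: 294 + 31 = 325
Selection 15: 325 + 31 = 356
Selection 16: 356 + 31 = 387
Selection 17: 387 + 31 = 418
Selection 18: 418 + 31 = 449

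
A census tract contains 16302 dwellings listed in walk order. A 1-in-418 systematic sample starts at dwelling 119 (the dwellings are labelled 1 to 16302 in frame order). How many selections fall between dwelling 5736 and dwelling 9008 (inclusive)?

k = 418
First selection ≥ 5736: 119 + ⌈(5736−119)/418⌉·418 = 119 + 14×418 = 5971
Last selection ≤ 9008: 119 + ⌊(9008−119)/418⌋·418 = 119 + 21×418 = 8897
Count = 21 − 14 + 1 = 8

8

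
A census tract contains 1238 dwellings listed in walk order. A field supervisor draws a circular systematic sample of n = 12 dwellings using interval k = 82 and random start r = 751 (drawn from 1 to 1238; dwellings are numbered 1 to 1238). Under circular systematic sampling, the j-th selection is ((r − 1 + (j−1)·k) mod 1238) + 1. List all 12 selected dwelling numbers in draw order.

751, 833, 915, 997, 1079, 1161, 5, 87, 169, 251, 333, 415

Selection 1: 751
Selection 2: 751 + 82 = 833
Selection 3: 833 + 82 = 915
Selection 4: 915 + 82 = 997
Selection 5: 997 + 82 = 1079
Selection 6: 1079 + 82 = 1161
Selection 7: 1161 + 82 = 1243 → 1243 − 1238 = 5
Selection 8: 5 + 82 = 87
Selection 9: 87 + 82 = 169
Selection 10: 169 + 82 = 251
Selection 11: 251 + 82 = 333
Selection 12: 333 + 82 = 415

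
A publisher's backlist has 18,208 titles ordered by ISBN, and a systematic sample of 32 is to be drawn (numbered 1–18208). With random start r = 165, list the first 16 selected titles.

165, 734, 1303, 1872, 2441, 3010, 3579, 4148, 4717, 5286, 5855, 6424, 6993, 7562, 8131, 8700

k = N/n = 18208/32 = 569
title 1: 165
title 2: 165 + 569 = 734
title 3: 734 + 569 = 1303
title 4: 1303 + 569 = 1872
title 5: 1872 + 569 = 2441
title 6: 2441 + 569 = 3010
title 7: 3010 + 569 = 3579
title 8: 3579 + 569 = 4148
title 9: 4148 + 569 = 4717
title 10: 4717 + 569 = 5286
title 11: 5286 + 569 = 5855
title 12: 5855 + 569 = 6424
title 13: 6424 + 569 = 6993
title 14: 6993 + 569 = 7562
title 15: 7562 + 569 = 8131
title 16: 8131 + 569 = 8700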